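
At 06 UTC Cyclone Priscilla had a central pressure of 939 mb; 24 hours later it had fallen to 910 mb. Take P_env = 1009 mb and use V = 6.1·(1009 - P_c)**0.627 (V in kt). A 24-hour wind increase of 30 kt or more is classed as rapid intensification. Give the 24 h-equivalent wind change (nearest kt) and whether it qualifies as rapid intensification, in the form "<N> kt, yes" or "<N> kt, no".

21 kt, no

V₁: ΔP = 70, V ≈ 6.1 × 70^0.627 ≈ 87.54 kt.
V₂: ΔP = 99, V ≈ 6.1 × 99^0.627 ≈ 108.79 kt.
ΔV over 24 h = 21.25 kt → 24 h equivalent = 21.25 × 24/24 ≈ 21.25 kt.
21 kt < 30 kt ⇒ not rapid intensification.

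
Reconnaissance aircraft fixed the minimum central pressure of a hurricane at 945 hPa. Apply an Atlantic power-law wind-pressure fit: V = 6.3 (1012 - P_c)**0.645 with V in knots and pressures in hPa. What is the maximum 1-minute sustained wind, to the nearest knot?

ΔP = 1012 − 945 = 67 hPa.
67^0.645 ≈ 15.060.
V ≈ 6.3 × 15.060 ≈ 94.9 kt.

95 kt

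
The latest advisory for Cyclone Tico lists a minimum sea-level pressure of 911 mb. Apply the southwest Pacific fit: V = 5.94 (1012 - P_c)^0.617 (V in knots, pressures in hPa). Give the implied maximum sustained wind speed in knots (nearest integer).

102 kt

ΔP = 1012 − 911 = 101 mb.
101^0.617 ≈ 17.245.
V ≈ 5.94 × 17.245 ≈ 102.4 kt.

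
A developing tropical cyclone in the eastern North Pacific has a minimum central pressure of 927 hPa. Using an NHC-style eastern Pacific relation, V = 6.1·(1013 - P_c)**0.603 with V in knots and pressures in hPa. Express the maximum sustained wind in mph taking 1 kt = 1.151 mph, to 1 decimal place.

103.0 mph

ΔP = 1013 − 927 = 86 hPa.
V ≈ 6.1 × 86^0.603 = 6.1 × 14.672 ≈ 89.502 kt.
89.502 × 1.151 ≈ 103.02 mph → 103.0 mph.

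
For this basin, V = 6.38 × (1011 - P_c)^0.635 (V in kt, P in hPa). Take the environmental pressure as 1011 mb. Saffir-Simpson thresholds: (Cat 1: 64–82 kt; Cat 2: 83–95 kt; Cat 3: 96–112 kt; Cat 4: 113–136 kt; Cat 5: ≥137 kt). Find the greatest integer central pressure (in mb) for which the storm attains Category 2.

954 mb

Category 2 begins at V = 83 kt.
Required ΔP = (83/6.38)^(1/0.635) = 13.009^1.575 ≈ 56.85 mb.
P_c ≤ 1011 − 56.85 = 954.15, so the highest integer P_c is 954 mb.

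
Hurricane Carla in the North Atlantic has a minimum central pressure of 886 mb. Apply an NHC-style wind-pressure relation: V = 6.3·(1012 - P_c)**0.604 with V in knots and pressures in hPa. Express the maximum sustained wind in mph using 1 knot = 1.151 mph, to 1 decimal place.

ΔP = 1012 − 886 = 126 mb.
V ≈ 6.3 × 126^0.604 = 6.3 × 18.562 ≈ 116.940 kt.
116.940 × 1.151 ≈ 134.60 mph → 134.6 mph.

134.6 mph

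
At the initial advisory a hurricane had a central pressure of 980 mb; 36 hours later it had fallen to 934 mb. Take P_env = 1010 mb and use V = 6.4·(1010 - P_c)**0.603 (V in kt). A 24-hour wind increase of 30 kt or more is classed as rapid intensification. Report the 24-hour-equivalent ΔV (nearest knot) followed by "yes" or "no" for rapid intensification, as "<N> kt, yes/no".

V₁: ΔP = 30, V ≈ 6.4 × 30^0.603 ≈ 49.76 kt.
V₂: ΔP = 76, V ≈ 6.4 × 76^0.603 ≈ 87.16 kt.
ΔV over 36 h = 37.40 kt → 24 h equivalent = 37.40 × 24/36 ≈ 24.93 kt.
25 kt < 30 kt ⇒ not rapid intensification.

25 kt, no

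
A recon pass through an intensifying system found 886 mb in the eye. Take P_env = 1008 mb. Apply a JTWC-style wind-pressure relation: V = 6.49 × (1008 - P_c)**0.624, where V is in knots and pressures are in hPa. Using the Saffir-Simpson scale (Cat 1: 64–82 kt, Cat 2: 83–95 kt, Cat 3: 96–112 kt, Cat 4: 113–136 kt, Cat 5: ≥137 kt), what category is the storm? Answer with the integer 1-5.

ΔP = 1008 − 886 = 122 mb.
V ≈ 6.49 × 122^0.624 = 6.49 × 20.04 ≈ 130 kt.
130 kt falls in the Category 4 band.

4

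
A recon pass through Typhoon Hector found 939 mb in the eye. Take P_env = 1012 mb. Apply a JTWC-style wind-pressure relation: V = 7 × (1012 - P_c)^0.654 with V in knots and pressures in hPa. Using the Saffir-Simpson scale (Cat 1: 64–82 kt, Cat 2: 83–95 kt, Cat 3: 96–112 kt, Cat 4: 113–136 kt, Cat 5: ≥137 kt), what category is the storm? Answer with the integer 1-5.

4

ΔP = 1012 − 939 = 73 mb.
V ≈ 7 × 73^0.654 = 7 × 16.54 ≈ 116 kt.
116 kt falls in the Category 4 band.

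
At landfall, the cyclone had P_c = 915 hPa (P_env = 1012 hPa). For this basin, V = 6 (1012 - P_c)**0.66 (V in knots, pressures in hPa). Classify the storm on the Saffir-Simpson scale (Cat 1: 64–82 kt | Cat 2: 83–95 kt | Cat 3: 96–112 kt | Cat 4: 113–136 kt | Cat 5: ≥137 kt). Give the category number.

ΔP = 1012 − 915 = 97 hPa.
V ≈ 6 × 97^0.66 = 6 × 20.48 ≈ 123 kt.
123 kt falls in the Category 4 band.

4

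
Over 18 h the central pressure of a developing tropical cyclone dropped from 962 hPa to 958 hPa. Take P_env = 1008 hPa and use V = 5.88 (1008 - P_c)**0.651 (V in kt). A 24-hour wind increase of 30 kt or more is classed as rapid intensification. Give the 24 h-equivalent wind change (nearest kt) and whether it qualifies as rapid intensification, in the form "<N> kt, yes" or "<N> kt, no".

5 kt, no

V₁: ΔP = 46, V ≈ 5.88 × 46^0.651 ≈ 71.09 kt.
V₂: ΔP = 50, V ≈ 5.88 × 50^0.651 ≈ 75.06 kt.
ΔV over 18 h = 3.97 kt → 24 h equivalent = 3.97 × 24/18 ≈ 5.29 kt.
5 kt < 30 kt ⇒ not rapid intensification.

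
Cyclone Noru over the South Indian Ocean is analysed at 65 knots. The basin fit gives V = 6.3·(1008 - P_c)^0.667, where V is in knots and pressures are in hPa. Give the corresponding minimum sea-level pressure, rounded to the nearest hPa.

975 hPa

ΔP = (V / 6.3)^(1/0.667) = (65/6.3)^1.499.
65/6.3 = 10.317; 10.317^1.499 ≈ 33.08 hPa.
P_c = 1008 − 33.08 = 974.92 ≈ 975 hPa.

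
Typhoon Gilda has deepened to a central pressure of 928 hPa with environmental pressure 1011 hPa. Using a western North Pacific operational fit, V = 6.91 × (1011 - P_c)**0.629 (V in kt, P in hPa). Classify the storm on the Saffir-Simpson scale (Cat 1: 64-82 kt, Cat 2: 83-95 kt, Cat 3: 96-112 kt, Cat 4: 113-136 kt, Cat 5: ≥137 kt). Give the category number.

3

ΔP = 1011 − 928 = 83 hPa.
V ≈ 6.91 × 83^0.629 = 6.91 × 16.11 ≈ 111 kt.
111 kt falls in the Category 3 band.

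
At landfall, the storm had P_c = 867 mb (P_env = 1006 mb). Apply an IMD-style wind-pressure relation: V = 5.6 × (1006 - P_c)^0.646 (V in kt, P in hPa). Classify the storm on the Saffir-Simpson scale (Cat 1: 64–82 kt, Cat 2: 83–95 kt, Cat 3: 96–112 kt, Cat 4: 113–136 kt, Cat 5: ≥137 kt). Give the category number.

ΔP = 1006 − 867 = 139 mb.
V ≈ 5.6 × 139^0.646 = 5.6 × 24.23 ≈ 136 kt.
136 kt falls in the Category 4 band.

4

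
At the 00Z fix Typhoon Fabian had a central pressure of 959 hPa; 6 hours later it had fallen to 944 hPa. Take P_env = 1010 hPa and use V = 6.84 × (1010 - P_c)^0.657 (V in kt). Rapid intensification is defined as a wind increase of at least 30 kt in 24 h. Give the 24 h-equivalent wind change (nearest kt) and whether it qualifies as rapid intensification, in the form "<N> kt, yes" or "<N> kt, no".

V₁: ΔP = 51, V ≈ 6.84 × 51^0.657 ≈ 90.56 kt.
V₂: ΔP = 66, V ≈ 6.84 × 66^0.657 ≈ 107.27 kt.
ΔV over 6 h = 16.71 kt → 24 h equivalent = 16.71 × 24/6 ≈ 66.84 kt.
67 kt ≥ 30 kt ⇒ rapid intensification.

67 kt, yes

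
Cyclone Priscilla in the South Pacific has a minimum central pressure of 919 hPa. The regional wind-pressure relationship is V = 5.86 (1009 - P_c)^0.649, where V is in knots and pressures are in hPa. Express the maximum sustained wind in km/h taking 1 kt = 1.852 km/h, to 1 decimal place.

201.3 km/h

ΔP = 1009 − 919 = 90 hPa.
V ≈ 5.86 × 90^0.649 = 5.86 × 18.548 ≈ 108.693 kt.
108.693 × 1.852 ≈ 201.30 km/h → 201.3 km/h.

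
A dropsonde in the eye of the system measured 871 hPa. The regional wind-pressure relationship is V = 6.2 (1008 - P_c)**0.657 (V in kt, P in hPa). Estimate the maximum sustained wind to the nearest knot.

157 kt

ΔP = 1008 − 871 = 137 hPa.
137^0.657 ≈ 25.341.
V ≈ 6.2 × 25.341 ≈ 157.1 kt.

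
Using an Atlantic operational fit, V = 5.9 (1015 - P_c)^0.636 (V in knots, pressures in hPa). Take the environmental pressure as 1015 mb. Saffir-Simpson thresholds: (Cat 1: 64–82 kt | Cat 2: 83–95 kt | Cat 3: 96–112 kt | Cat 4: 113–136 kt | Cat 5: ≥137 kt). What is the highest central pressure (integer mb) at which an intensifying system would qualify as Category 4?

911 mb

Category 4 begins at V = 113 kt.
Required ΔP = (113/5.9)^(1/0.636) = 19.153^1.572 ≈ 103.77 mb.
P_c ≤ 1015 − 103.77 = 911.23, so the highest integer P_c is 911 mb.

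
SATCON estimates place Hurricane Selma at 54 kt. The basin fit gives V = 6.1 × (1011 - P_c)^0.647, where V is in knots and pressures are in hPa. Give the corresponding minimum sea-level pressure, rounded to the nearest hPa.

ΔP = (V / 6.1)^(1/0.647) = (54/6.1)^1.546.
54/6.1 = 8.852; 8.852^1.546 ≈ 29.09 hPa.
P_c = 1011 − 29.09 = 981.91 ≈ 982 hPa.

982 hPa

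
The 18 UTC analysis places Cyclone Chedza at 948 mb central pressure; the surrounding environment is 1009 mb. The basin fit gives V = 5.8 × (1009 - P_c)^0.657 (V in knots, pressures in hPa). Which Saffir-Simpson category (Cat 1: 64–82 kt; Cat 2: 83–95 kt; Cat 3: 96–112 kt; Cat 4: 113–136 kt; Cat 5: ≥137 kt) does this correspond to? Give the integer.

ΔP = 1009 − 948 = 61 mb.
V ≈ 5.8 × 61^0.657 = 5.8 × 14.89 ≈ 86 kt.
86 kt falls in the Category 2 band.

2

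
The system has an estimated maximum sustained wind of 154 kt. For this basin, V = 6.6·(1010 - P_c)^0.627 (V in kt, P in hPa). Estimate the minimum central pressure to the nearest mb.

858 mb

ΔP = (V / 6.6)^(1/0.627) = (154/6.6)^1.595.
154/6.6 = 23.333; 23.333^1.595 ≈ 151.98 mb.
P_c = 1010 − 151.98 = 858.02 ≈ 858 mb.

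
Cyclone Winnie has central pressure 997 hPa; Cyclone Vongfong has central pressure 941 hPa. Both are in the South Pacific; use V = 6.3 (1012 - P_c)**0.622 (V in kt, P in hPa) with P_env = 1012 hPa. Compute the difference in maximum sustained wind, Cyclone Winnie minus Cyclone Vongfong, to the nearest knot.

Cyclone Winnie: ΔP = 15; V ≈ 6.3 × 15^0.622 ≈ 33.95 kt.
Cyclone Vongfong: ΔP = 71; V ≈ 6.3 × 71^0.622 ≈ 89.29 kt.
Difference ≈ 33.95 − 89.29 = -55.34 → -55 kt.

-55 kt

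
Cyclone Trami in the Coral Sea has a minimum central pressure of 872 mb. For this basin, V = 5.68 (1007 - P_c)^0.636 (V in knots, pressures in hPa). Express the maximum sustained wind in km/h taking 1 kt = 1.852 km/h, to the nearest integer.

ΔP = 1007 − 872 = 135 mb.
V ≈ 5.68 × 135^0.636 = 5.68 × 22.641 ≈ 128.600 kt.
128.600 × 1.852 ≈ 238.17 km/h → 238 km/h.

238 km/h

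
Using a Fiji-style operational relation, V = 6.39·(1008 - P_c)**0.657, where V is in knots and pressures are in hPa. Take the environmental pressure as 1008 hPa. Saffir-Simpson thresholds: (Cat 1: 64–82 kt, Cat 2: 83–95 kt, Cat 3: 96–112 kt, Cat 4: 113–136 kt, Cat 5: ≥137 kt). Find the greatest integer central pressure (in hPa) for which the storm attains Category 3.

946 hPa

Category 3 begins at V = 96 kt.
Required ΔP = (96/6.39)^(1/0.657) = 15.023^1.522 ≈ 61.82 hPa.
P_c ≤ 1008 − 61.82 = 946.18, so the highest integer P_c is 946 hPa.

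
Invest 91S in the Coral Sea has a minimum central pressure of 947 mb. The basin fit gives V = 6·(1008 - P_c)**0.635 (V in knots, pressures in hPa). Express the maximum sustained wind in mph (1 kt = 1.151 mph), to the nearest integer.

ΔP = 1008 − 947 = 61 mb.
V ≈ 6 × 61^0.635 = 6 × 13.605 ≈ 81.627 kt.
81.627 × 1.151 ≈ 93.95 mph → 94 mph.

94 mph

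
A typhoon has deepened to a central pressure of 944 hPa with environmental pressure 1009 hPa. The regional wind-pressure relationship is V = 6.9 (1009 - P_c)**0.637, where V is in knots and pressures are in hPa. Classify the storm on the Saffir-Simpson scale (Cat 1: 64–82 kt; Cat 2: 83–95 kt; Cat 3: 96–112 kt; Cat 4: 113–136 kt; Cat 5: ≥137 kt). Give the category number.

ΔP = 1009 − 944 = 65 hPa.
V ≈ 6.9 × 65^0.637 = 6.9 × 14.28 ≈ 99 kt.
99 kt falls in the Category 3 band.

3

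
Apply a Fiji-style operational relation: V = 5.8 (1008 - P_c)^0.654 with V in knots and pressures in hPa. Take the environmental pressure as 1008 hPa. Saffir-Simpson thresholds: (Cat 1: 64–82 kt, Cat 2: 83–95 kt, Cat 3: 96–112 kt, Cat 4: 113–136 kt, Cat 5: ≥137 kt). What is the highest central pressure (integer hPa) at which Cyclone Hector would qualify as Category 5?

882 hPa

Category 5 begins at V = 137 kt.
Required ΔP = (137/5.8)^(1/0.654) = 23.621^1.529 ≈ 125.84 hPa.
P_c ≤ 1008 − 125.84 = 882.16, so the highest integer P_c is 882 hPa.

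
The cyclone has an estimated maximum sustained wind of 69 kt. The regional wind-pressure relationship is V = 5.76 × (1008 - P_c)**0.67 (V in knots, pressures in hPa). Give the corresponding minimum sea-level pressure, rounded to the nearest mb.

967 mb

ΔP = (V / 5.76)^(1/0.67) = (69/5.76)^1.493.
69/5.76 = 11.979; 11.979^1.493 ≈ 40.70 mb.
P_c = 1008 − 40.70 = 967.30 ≈ 967 mb.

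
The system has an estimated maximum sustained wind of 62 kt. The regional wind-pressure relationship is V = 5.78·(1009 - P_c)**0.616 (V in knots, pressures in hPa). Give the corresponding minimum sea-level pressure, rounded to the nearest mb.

962 mb

ΔP = (V / 5.78)^(1/0.616) = (62/5.78)^1.623.
62/5.78 = 10.727; 10.727^1.623 ≈ 47.08 mb.
P_c = 1009 − 47.08 = 961.92 ≈ 962 mb.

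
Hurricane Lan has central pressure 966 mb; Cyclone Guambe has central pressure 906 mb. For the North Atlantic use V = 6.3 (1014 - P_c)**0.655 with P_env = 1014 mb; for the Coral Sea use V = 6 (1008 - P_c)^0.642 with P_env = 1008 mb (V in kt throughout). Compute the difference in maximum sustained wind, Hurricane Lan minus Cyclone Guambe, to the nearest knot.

Hurricane Lan: ΔP = 48; V ≈ 6.3 × 48^0.655 ≈ 79.53 kt.
Cyclone Guambe: ΔP = 102; V ≈ 6 × 102^0.642 ≈ 116.86 kt.
Difference ≈ 79.53 − 116.86 = -37.33 → -37 kt.

-37 kt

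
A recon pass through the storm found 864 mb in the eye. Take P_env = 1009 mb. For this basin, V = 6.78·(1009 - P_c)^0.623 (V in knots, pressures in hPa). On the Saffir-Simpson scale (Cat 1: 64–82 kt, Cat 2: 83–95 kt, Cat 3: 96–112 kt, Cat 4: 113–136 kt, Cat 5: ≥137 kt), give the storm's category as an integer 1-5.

ΔP = 1009 − 864 = 145 mb.
V ≈ 6.78 × 145^0.623 = 6.78 × 22.21 ≈ 151 kt.
151 kt falls in the Category 5 band.

5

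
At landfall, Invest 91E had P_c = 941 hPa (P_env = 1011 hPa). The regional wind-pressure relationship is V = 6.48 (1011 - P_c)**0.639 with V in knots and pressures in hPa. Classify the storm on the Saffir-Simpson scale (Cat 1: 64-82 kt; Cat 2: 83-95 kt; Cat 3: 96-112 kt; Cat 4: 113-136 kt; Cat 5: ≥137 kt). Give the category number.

ΔP = 1011 − 941 = 70 hPa.
V ≈ 6.48 × 70^0.639 = 6.48 × 15.10 ≈ 98 kt.
98 kt falls in the Category 3 band.

3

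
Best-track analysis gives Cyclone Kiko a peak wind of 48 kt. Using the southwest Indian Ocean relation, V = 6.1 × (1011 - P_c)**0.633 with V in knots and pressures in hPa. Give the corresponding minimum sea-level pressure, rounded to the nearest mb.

985 mb

ΔP = (V / 6.1)^(1/0.633) = (48/6.1)^1.580.
48/6.1 = 7.869; 7.869^1.580 ≈ 26.02 mb.
P_c = 1011 − 26.02 = 984.98 ≈ 985 mb.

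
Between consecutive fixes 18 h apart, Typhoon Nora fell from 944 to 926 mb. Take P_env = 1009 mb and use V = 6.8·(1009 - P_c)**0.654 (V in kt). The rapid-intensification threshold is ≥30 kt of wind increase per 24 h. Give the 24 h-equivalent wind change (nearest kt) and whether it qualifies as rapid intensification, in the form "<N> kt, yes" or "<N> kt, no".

V₁: ΔP = 65, V ≈ 6.8 × 65^0.654 ≈ 104.27 kt.
V₂: ΔP = 83, V ≈ 6.8 × 83^0.654 ≈ 122.34 kt.
ΔV over 18 h = 18.07 kt → 24 h equivalent = 18.07 × 24/18 ≈ 24.09 kt.
24 kt < 30 kt ⇒ not rapid intensification.

24 kt, no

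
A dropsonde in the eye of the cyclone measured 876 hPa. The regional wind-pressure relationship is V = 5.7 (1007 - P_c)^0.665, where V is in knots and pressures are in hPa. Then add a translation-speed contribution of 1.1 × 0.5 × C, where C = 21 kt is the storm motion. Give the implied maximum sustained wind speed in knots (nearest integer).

157 kt

ΔP = 1007 − 876 = 131 hPa.
131^0.665 ≈ 25.585.
V ≈ 5.7 × 25.585 ≈ 145.8 kt.
Translation term: 1.1 × 0.5 × 21 = 11.55 kt.
Corrected V ≈ 157.35 kt → 157 kt.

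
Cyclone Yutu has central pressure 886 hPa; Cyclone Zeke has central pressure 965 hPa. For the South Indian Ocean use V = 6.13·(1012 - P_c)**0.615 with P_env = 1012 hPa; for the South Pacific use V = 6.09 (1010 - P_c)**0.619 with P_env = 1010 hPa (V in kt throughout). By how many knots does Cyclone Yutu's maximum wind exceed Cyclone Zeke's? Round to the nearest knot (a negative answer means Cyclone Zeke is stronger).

Cyclone Yutu: ΔP = 126; V ≈ 6.13 × 126^0.615 ≈ 120.00 kt.
Cyclone Zeke: ΔP = 45; V ≈ 6.09 × 45^0.619 ≈ 64.26 kt.
Difference ≈ 120.00 − 64.26 = 55.74 → 56 kt.

56 kt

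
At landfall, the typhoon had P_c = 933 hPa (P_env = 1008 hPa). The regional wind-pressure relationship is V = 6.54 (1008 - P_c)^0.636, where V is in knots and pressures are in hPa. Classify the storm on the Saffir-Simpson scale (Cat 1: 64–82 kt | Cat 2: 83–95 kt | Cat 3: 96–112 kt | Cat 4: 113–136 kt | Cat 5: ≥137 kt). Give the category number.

ΔP = 1008 − 933 = 75 hPa.
V ≈ 6.54 × 75^0.636 = 6.54 × 15.58 ≈ 102 kt.
102 kt falls in the Category 3 band.

3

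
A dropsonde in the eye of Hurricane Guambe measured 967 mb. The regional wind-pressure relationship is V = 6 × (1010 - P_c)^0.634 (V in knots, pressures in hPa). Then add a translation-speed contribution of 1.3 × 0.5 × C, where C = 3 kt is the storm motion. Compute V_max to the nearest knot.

67 kt

ΔP = 1010 − 967 = 43 mb.
43^0.634 ≈ 10.855.
V ≈ 6 × 10.855 ≈ 65.1 kt.
Translation term: 1.3 × 0.5 × 3 = 1.95 kt.
Corrected V ≈ 67.05 kt → 67 kt.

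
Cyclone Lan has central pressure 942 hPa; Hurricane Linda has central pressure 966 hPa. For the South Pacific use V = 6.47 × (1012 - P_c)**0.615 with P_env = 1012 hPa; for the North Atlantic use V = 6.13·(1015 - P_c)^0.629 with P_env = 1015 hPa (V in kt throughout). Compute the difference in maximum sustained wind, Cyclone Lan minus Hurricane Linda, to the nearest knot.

Cyclone Lan: ΔP = 70; V ≈ 6.47 × 70^0.615 ≈ 88.23 kt.
Hurricane Linda: ΔP = 49; V ≈ 6.13 × 49^0.629 ≈ 70.89 kt.
Difference ≈ 88.23 − 70.89 = 17.34 → 17 kt.

17 kt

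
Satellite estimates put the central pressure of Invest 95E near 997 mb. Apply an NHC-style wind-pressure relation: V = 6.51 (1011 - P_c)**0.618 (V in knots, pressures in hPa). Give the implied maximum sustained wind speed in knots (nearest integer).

ΔP = 1011 − 997 = 14 mb.
14^0.618 ≈ 5.109.
V ≈ 6.51 × 5.109 ≈ 33.3 kt.

33 kt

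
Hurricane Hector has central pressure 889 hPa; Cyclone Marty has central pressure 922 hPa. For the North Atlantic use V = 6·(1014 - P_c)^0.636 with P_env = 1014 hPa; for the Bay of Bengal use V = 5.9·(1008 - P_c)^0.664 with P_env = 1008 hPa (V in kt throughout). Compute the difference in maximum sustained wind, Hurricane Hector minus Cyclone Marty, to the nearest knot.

16 kt

Hurricane Hector: ΔP = 125; V ≈ 6 × 125^0.636 ≈ 129.36 kt.
Cyclone Marty: ΔP = 86; V ≈ 5.9 × 86^0.664 ≈ 113.59 kt.
Difference ≈ 129.36 − 113.59 = 15.77 → 16 kt.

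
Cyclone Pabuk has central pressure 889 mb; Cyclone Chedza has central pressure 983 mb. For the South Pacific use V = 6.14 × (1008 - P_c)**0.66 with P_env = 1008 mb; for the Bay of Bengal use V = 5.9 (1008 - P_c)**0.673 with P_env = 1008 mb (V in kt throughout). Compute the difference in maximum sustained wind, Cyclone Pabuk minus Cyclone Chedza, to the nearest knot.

Cyclone Pabuk: ΔP = 119; V ≈ 6.14 × 119^0.66 ≈ 143.89 kt.
Cyclone Chedza: ΔP = 25; V ≈ 5.9 × 25^0.673 ≈ 51.48 kt.
Difference ≈ 143.89 − 51.48 = 92.41 → 92 kt.

92 kt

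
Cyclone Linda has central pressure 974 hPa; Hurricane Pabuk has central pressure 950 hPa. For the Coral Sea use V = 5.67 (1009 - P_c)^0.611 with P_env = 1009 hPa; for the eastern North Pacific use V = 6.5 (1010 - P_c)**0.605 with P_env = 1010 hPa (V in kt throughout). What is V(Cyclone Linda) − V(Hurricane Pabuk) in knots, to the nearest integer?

Cyclone Linda: ΔP = 35; V ≈ 5.67 × 35^0.611 ≈ 49.77 kt.
Hurricane Pabuk: ΔP = 60; V ≈ 6.5 × 60^0.605 ≈ 77.39 kt.
Difference ≈ 49.77 − 77.39 = -27.62 → -28 kt.

-28 kt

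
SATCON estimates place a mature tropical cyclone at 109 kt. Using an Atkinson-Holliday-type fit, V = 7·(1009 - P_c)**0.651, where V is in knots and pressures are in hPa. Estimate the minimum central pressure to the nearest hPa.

941 hPa

ΔP = (V / 7)^(1/0.651) = (109/7)^1.536.
109/7 = 15.571; 15.571^1.536 ≈ 67.85 hPa.
P_c = 1009 − 67.85 = 941.15 ≈ 941 hPa.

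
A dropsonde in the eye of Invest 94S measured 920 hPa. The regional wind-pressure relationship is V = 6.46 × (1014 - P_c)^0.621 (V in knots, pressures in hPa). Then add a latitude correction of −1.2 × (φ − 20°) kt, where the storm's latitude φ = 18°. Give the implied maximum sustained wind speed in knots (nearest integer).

ΔP = 1014 − 920 = 94 hPa.
94^0.621 ≈ 16.800.
V ≈ 6.46 × 16.800 ≈ 108.5 kt.
Latitude correction: −1.2 × (18 − 20) = 2.4 kt.
Corrected V ≈ 110.9 kt → 111 kt.

111 kt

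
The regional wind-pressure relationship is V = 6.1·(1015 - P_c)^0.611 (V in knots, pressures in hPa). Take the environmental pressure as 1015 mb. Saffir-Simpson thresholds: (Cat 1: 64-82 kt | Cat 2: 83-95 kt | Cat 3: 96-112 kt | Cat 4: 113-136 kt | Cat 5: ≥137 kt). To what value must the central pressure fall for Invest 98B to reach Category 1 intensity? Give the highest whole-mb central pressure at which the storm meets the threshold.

Category 1 begins at V = 64 kt.
Required ΔP = (64/6.1)^(1/0.611) = 10.492^1.637 ≈ 46.86 mb.
P_c ≤ 1015 − 46.86 = 968.14, so the highest integer P_c is 968 mb.

968 mb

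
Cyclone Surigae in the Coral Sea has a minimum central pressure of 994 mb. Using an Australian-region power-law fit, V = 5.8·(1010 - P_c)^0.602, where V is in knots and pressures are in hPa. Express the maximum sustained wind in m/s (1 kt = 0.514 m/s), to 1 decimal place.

15.8 m/s

ΔP = 1010 − 994 = 16 mb.
V ≈ 5.8 × 16^0.602 = 5.8 × 5.307 ≈ 30.783 kt.
30.783 × 0.514 ≈ 15.82 m/s → 15.8 m/s.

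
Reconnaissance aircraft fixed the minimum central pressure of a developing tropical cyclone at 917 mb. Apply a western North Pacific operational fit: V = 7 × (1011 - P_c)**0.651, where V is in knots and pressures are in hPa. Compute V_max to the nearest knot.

ΔP = 1011 − 917 = 94 mb.
94^0.651 ≈ 19.253.
V ≈ 7 × 19.253 ≈ 134.8 kt.

135 kt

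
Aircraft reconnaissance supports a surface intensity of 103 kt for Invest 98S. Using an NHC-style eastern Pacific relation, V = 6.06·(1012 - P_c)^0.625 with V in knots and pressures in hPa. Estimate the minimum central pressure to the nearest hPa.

ΔP = (V / 6.06)^(1/0.625) = (103/6.06)^1.600.
103/6.06 = 16.997; 16.997^1.600 ≈ 93.02 hPa.
P_c = 1012 − 93.02 = 918.98 ≈ 919 hPa.

919 hPa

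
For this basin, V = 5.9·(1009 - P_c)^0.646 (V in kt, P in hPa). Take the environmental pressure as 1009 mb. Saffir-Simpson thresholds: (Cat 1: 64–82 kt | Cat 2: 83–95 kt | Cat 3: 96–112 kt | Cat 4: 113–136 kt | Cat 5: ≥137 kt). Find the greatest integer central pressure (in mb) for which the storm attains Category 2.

949 mb

Category 2 begins at V = 83 kt.
Required ΔP = (83/5.9)^(1/0.646) = 14.068^1.548 ≈ 59.90 mb.
P_c ≤ 1009 − 59.90 = 949.10, so the highest integer P_c is 949 mb.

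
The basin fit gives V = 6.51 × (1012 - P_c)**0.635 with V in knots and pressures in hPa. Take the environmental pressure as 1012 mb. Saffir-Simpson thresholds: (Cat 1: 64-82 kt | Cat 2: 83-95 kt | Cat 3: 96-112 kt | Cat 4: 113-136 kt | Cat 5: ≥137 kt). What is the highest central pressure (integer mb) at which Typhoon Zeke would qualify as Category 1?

975 mb

Category 1 begins at V = 64 kt.
Required ΔP = (64/6.51)^(1/0.635) = 9.831^1.575 ≈ 36.57 mb.
P_c ≤ 1012 − 36.57 = 975.43, so the highest integer P_c is 975 mb.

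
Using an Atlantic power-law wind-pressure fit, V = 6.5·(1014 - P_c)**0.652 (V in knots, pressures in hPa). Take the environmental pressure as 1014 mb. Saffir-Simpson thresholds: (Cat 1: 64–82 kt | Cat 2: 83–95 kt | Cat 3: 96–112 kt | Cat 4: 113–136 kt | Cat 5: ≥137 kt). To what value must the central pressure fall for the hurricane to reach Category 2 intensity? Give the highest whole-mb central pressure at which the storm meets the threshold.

Category 2 begins at V = 83 kt.
Required ΔP = (83/6.5)^(1/0.652) = 12.769^1.534 ≈ 49.72 mb.
P_c ≤ 1014 − 49.72 = 964.28, so the highest integer P_c is 964 mb.

964 mb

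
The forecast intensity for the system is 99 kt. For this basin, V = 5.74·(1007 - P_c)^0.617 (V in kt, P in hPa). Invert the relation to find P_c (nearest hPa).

906 hPa

ΔP = (V / 5.74)^(1/0.617) = (99/5.74)^1.621.
99/5.74 = 17.247; 17.247^1.621 ≈ 101.02 hPa.
P_c = 1007 − 101.02 = 905.98 ≈ 906 hPa.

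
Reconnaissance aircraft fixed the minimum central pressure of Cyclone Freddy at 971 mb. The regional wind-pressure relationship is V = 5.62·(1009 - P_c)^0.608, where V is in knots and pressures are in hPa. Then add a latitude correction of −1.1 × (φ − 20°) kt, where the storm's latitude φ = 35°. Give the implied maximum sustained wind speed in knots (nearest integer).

ΔP = 1009 − 971 = 38 mb.
38^0.608 ≈ 9.131.
V ≈ 5.62 × 9.131 ≈ 51.3 kt.
Latitude correction: −1.1 × (35 − 20) = -16.5 kt.
Corrected V ≈ 34.8 kt → 35 kt.

35 kt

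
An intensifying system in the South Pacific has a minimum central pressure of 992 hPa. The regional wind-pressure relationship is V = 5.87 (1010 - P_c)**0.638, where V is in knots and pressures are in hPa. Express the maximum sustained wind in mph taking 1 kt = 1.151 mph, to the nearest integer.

ΔP = 1010 − 992 = 18 hPa.
V ≈ 5.87 × 18^0.638 = 5.87 × 6.322 ≈ 37.111 kt.
37.111 × 1.151 ≈ 42.71 mph → 43 mph.

43 mph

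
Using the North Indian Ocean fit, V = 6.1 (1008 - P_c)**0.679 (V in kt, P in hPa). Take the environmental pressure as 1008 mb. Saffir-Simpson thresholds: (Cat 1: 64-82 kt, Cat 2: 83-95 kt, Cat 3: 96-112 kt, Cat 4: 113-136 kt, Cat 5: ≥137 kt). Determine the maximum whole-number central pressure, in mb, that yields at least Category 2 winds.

961 mb

Category 2 begins at V = 83 kt.
Required ΔP = (83/6.1)^(1/0.679) = 13.607^1.473 ≈ 46.74 mb.
P_c ≤ 1008 − 46.74 = 961.26, so the highest integer P_c is 961 mb.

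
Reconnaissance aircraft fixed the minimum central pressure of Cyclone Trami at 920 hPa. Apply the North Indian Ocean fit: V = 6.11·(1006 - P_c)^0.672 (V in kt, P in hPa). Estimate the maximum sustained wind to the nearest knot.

ΔP = 1006 − 920 = 86 hPa.
86^0.672 ≈ 19.952.
V ≈ 6.11 × 19.952 ≈ 121.9 kt.

122 kt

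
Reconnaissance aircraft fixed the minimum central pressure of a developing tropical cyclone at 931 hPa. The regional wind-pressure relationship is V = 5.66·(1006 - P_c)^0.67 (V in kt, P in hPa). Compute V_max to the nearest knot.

ΔP = 1006 − 931 = 75 hPa.
75^0.67 ≈ 18.042.
V ≈ 5.66 × 18.042 ≈ 102.1 kt.

102 kt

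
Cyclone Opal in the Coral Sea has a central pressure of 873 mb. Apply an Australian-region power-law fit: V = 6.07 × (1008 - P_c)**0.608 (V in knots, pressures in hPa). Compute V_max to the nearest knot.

120 kt

ΔP = 1008 − 873 = 135 mb.
135^0.608 ≈ 19.735.
V ≈ 6.07 × 19.735 ≈ 119.8 kt.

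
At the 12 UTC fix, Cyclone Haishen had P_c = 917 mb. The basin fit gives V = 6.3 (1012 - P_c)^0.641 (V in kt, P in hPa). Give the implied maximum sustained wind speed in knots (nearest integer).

117 kt

ΔP = 1012 − 917 = 95 mb.
95^0.641 ≈ 18.523.
V ≈ 6.3 × 18.523 ≈ 116.7 kt.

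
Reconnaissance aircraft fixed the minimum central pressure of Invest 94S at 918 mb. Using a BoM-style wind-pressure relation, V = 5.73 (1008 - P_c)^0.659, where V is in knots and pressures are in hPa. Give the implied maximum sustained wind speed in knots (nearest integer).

ΔP = 1008 − 918 = 90 mb.
90^0.659 ≈ 19.402.
V ≈ 5.73 × 19.402 ≈ 111.2 kt.

111 kt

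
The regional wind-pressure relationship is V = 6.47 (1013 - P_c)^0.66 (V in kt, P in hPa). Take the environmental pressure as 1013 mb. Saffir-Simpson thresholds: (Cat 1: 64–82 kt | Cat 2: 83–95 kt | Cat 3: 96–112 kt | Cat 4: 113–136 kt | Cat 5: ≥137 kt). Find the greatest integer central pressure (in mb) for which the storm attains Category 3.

953 mb

Category 3 begins at V = 96 kt.
Required ΔP = (96/6.47)^(1/0.66) = 14.838^1.515 ≈ 59.54 mb.
P_c ≤ 1013 − 59.54 = 953.46, so the highest integer P_c is 953 mb.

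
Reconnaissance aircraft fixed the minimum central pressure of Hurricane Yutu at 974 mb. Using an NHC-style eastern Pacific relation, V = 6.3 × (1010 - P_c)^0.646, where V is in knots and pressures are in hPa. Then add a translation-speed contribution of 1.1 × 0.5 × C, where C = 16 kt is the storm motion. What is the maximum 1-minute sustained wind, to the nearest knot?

ΔP = 1010 − 974 = 36 mb.
36^0.646 ≈ 10.124.
V ≈ 6.3 × 10.124 ≈ 63.8 kt.
Translation term: 1.1 × 0.5 × 16 = 8.8 kt.
Corrected V ≈ 72.6 kt → 73 kt.

73 kt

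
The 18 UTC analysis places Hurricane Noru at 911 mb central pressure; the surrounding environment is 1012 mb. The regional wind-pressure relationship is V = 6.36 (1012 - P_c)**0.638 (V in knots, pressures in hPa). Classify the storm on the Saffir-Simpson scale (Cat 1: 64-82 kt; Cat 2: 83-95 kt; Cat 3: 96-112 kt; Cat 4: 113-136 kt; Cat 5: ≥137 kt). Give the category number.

4

ΔP = 1012 − 911 = 101 mb.
V ≈ 6.36 × 101^0.638 = 6.36 × 19.00 ≈ 121 kt.
121 kt falls in the Category 4 band.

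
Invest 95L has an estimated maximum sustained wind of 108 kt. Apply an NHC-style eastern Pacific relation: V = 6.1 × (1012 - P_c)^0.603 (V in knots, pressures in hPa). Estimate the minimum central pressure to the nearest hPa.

ΔP = (V / 6.1)^(1/0.603) = (108/6.1)^1.658.
108/6.1 = 17.705; 17.705^1.658 ≈ 117.44 hPa.
P_c = 1012 − 117.44 = 894.56 ≈ 895 hPa.

895 hPa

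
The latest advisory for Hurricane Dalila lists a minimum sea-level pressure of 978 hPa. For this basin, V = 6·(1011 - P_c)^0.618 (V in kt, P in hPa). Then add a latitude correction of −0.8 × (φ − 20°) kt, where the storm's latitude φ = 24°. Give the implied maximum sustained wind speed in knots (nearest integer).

49 kt

ΔP = 1011 − 978 = 33 hPa.
33^0.618 ≈ 8.678.
V ≈ 6 × 8.678 ≈ 52.1 kt.
Latitude correction: −0.8 × (24 − 20) = -3.2 kt.
Corrected V ≈ 48.9 kt → 49 kt.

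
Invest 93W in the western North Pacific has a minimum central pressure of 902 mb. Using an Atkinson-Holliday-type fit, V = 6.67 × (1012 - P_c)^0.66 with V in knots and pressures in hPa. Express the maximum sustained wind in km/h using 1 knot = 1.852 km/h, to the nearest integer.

275 km/h

ΔP = 1012 − 902 = 110 mb.
V ≈ 6.67 × 110^0.66 = 6.67 × 22.249 ≈ 148.404 kt.
148.404 × 1.852 ≈ 274.84 km/h → 275 km/h.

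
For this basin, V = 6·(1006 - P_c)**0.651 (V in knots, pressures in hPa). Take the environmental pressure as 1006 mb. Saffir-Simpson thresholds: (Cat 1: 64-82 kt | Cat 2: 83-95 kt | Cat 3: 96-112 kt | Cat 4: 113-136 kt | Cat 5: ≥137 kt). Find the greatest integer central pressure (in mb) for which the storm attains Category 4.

Category 4 begins at V = 113 kt.
Required ΔP = (113/6)^(1/0.651) = 18.833^1.536 ≈ 90.87 mb.
P_c ≤ 1006 − 90.87 = 915.13, so the highest integer P_c is 915 mb.

915 mb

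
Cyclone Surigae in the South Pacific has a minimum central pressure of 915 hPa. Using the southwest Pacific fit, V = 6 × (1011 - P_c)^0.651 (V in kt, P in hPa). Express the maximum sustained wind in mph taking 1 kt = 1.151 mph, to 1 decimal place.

ΔP = 1011 − 915 = 96 hPa.
V ≈ 6 × 96^0.651 = 6 × 19.519 ≈ 117.114 kt.
117.114 × 1.151 ≈ 134.80 mph → 134.8 mph.

134.8 mph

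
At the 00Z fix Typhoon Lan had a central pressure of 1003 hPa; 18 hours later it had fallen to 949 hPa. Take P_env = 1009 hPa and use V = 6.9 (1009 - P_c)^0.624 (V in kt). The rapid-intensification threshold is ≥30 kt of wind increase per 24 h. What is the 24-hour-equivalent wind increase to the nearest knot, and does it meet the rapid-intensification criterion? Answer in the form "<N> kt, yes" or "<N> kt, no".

90 kt, yes

V₁: ΔP = 6, V ≈ 6.9 × 6^0.624 ≈ 21.11 kt.
V₂: ΔP = 60, V ≈ 6.9 × 60^0.624 ≈ 88.80 kt.
ΔV over 18 h = 67.69 kt → 24 h equivalent = 67.69 × 24/18 ≈ 90.25 kt.
90 kt ≥ 30 kt ⇒ rapid intensification.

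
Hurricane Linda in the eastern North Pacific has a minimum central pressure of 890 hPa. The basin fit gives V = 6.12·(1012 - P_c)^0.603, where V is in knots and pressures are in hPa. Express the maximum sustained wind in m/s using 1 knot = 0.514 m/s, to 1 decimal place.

ΔP = 1012 − 890 = 122 hPa.
V ≈ 6.12 × 122^0.603 = 6.12 × 18.117 ≈ 110.873 kt.
110.873 × 0.514 ≈ 56.99 m/s → 57.0 m/s.

57.0 m/s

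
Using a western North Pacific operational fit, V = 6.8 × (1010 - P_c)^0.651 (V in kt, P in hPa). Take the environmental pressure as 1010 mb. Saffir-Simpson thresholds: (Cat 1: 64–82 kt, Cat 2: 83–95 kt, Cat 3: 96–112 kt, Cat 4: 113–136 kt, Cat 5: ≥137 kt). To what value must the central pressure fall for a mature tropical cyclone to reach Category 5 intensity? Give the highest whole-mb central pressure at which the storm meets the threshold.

909 mb

Category 5 begins at V = 137 kt.
Required ΔP = (137/6.8)^(1/0.651) = 20.147^1.536 ≈ 100.79 mb.
P_c ≤ 1010 − 100.79 = 909.21, so the highest integer P_c is 909 mb.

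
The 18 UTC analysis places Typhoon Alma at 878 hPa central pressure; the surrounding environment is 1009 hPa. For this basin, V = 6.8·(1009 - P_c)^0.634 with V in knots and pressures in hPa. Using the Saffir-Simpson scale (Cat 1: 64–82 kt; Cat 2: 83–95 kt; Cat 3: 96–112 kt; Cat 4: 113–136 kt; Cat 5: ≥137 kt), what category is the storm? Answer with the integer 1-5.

5

ΔP = 1009 − 878 = 131 hPa.
V ≈ 6.8 × 131^0.634 = 6.8 × 22.00 ≈ 150 kt.
150 kt falls in the Category 5 band.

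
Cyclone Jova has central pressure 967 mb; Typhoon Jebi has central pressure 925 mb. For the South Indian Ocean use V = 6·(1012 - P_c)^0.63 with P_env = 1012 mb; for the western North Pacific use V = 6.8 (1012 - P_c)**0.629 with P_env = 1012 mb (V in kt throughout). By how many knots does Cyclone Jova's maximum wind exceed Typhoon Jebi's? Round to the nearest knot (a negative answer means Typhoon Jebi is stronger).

Cyclone Jova: ΔP = 45; V ≈ 6 × 45^0.63 ≈ 66.02 kt.
Typhoon Jebi: ΔP = 87; V ≈ 6.8 × 87^0.629 ≈ 112.84 kt.
Difference ≈ 66.02 − 112.84 = -46.82 → -47 kt.

-47 kt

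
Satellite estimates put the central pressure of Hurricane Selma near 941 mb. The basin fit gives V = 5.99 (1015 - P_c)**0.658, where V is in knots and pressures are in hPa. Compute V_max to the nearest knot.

102 kt

ΔP = 1015 − 941 = 74 mb.
74^0.658 ≈ 16.981.
V ≈ 5.99 × 16.981 ≈ 101.7 kt.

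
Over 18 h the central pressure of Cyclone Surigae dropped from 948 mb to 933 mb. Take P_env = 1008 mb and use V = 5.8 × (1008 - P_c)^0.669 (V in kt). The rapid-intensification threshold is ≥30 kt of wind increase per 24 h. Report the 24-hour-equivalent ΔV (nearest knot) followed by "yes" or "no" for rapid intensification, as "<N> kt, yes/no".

V₁: ΔP = 60, V ≈ 5.8 × 60^0.669 ≈ 89.75 kt.
V₂: ΔP = 75, V ≈ 5.8 × 75^0.669 ≈ 104.19 kt.
ΔV over 18 h = 14.44 kt → 24 h equivalent = 14.44 × 24/18 ≈ 19.25 kt.
19 kt < 30 kt ⇒ not rapid intensification.

19 kt, no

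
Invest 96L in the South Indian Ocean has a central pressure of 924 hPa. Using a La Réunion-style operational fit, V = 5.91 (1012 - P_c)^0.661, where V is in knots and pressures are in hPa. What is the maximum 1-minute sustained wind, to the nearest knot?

114 kt

ΔP = 1012 − 924 = 88 hPa.
88^0.661 ≈ 19.289.
V ≈ 5.91 × 19.289 ≈ 114.0 kt.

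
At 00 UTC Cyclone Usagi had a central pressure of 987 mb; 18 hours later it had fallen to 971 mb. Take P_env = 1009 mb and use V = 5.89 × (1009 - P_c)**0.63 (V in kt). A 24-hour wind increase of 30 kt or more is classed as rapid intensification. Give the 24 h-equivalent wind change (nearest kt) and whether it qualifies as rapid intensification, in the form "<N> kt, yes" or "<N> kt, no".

23 kt, no

V₁: ΔP = 22, V ≈ 5.89 × 22^0.63 ≈ 41.29 kt.
V₂: ΔP = 38, V ≈ 5.89 × 38^0.63 ≈ 58.26 kt.
ΔV over 18 h = 16.97 kt → 24 h equivalent = 16.97 × 24/18 ≈ 22.63 kt.
23 kt < 30 kt ⇒ not rapid intensification.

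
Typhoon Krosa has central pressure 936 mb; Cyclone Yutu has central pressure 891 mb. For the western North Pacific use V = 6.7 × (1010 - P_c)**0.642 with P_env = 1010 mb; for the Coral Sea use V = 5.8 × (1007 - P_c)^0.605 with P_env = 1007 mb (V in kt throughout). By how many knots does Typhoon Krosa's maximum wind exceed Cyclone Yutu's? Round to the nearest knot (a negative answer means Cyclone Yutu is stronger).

Typhoon Krosa: ΔP = 74; V ≈ 6.7 × 74^0.642 ≈ 106.20 kt.
Cyclone Yutu: ΔP = 116; V ≈ 5.8 × 116^0.605 ≈ 102.90 kt.
Difference ≈ 106.20 − 102.90 = 3.30 → 3 kt.

3 kt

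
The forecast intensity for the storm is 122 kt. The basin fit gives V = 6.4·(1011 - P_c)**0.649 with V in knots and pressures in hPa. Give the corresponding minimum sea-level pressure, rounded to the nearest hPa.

ΔP = (V / 6.4)^(1/0.649) = (122/6.4)^1.541.
122/6.4 = 19.062; 19.062^1.541 ≈ 93.87 hPa.
P_c = 1011 − 93.87 = 917.13 ≈ 917 hPa.

917 hPa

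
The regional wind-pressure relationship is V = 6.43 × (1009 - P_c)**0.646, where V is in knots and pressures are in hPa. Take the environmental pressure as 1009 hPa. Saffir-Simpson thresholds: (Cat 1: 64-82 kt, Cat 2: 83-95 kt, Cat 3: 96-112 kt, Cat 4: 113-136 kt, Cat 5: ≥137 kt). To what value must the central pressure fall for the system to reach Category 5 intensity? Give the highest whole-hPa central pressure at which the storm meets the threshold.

895 hPa

Category 5 begins at V = 137 kt.
Required ΔP = (137/6.43)^(1/0.646) = 21.306^1.548 ≈ 113.90 hPa.
P_c ≤ 1009 − 113.90 = 895.10, so the highest integer P_c is 895 hPa.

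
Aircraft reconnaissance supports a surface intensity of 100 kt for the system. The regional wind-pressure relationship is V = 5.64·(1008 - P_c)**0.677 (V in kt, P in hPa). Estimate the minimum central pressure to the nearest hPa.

ΔP = (V / 5.64)^(1/0.677) = (100/5.64)^1.477.
100/5.64 = 17.730; 17.730^1.477 ≈ 69.90 hPa.
P_c = 1008 − 69.90 = 938.10 ≈ 938 hPa.

938 hPa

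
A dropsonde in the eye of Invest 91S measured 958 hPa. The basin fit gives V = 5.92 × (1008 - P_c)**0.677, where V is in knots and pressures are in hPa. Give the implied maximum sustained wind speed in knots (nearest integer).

ΔP = 1008 − 958 = 50 hPa.
50^0.677 ≈ 14.132.
V ≈ 5.92 × 14.132 ≈ 83.7 kt.

84 kt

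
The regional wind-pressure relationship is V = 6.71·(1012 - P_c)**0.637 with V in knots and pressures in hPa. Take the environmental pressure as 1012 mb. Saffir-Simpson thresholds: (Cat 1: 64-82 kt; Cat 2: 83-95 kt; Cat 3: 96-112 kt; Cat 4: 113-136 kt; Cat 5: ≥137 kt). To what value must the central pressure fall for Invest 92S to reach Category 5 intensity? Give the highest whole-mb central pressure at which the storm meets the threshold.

898 mb

Category 5 begins at V = 137 kt.
Required ΔP = (137/6.71)^(1/0.637) = 20.417^1.570 ≈ 113.90 mb.
P_c ≤ 1012 − 113.90 = 898.10, so the highest integer P_c is 898 mb.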